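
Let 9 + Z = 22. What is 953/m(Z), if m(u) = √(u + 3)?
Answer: 953/4 ≈ 238.25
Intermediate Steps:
Z = 13 (Z = -9 + 22 = 13)
m(u) = √(3 + u)
953/m(Z) = 953/(√(3 + 13)) = 953/(√16) = 953/4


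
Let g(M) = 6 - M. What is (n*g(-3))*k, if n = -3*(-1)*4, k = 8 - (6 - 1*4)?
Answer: 648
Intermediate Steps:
k = 6 (k = 8 - (6 - 4) = 8 - 1*2 = 8 - 2 = 6)
n = 12 (n = 3*4 = 12)
(n*g(-3))*k = (12*(6 - 1*(-3)))*6 = (12*(6 + 3))*6 = (12*9)*6 = 108*6 = 648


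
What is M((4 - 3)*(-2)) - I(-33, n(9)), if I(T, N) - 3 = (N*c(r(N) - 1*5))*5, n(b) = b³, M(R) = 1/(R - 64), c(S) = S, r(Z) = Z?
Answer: -174172879/66 ≈ -2.6390e+6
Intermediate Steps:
M(R) = 1/(-64 + R)
I(T, N) = 3 + 5*N*(-5 + N) (I(T, N) = 3 + (N*(N - 1*5))*5 = 3 + (N*(N - 5))*5 = 3 + (N*(-5 + N))*5 = 3 + 5*N*(-5 + N))
M((4 - 3)*(-2)) - I(-33, n(9)) = 1/(-64 + (4 - 3)*(-2)) - (3 + 5*9³*(-5 + 9³)) = 1/(-64 + 1*(-2)) - (3 + 5*729*(-5 + 729)) = 1/(-64 - 2) - (3 + 5*729*724) = 1/(-66) - (3 + 2638980) = -1/66 - 1*2638983 = -1/66 - 2638983 = -174172879/66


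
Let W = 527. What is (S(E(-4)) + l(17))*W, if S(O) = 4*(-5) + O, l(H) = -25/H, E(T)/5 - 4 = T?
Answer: -11315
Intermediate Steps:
E(T) = 20 + 5*T
S(O) = -20 + O
(S(E(-4)) + l(17))*W = ((-20 + (20 + 5*(-4))) - 25/17)*527 = ((-20 + (20 - 20)) - 25*1/17)*527 = ((-20 + 0) - 25/17)*527 = (-20 - 25/17)*527 = -365/17*527 = -11315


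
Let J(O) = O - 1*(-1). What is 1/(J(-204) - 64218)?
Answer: -1/64421 ≈ -1.5523e-5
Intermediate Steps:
J(O) = 1 + O (J(O) = O + 1 = 1 + O)
1/(J(-204) - 64218) = 1/((1 - 204) - 64218) = 1/(-203 - 64218) = 1/(-64421) = -1/64421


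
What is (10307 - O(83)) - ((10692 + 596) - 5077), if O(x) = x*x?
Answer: -2793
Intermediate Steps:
O(x) = x²
(10307 - O(83)) - ((10692 + 596) - 5077) = (10307 - 1*83²) - ((10692 + 596) - 5077) = (10307 - 1*6889) - (11288 - 5077) = (10307 - 6889) - 1*6211 = 3418 - 6211 = -2793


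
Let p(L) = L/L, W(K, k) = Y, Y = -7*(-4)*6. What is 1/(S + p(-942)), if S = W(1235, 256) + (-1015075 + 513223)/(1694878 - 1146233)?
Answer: 548645/92219153 ≈ 0.0059494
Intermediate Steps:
Y = 168 (Y = 28*6 = 168)
W(K, k) = 168
p(L) = 1
S = 91670508/548645 (S = 168 + (-1015075 + 513223)/(1694878 - 1146233) = 168 - 501852/548645 = 91670508/548645 ≈ 167.09)
1/(S + p(-942)) = 1/(91670508/548645 + 1) = 1/(92219153/548645) = 548645/92219153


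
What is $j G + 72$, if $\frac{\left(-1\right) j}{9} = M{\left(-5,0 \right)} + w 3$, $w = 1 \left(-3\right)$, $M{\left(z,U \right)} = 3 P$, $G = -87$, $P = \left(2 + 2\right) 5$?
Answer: $40005$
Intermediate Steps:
$P = 20$ ($P = 4 \cdot 5 = 20$)
$M{\left(z,U \right)} = 60$ ($M{\left(z,U \right)} = 3 \cdot 20 = 60$)
$w = -3$
$j = -459$ ($j = - 9 \left(60 - 9\right) = \left(-9\right) 51 = -459$)
$j G + 72 = \left(-459\right) \left(-87\right) + 72 = 39933 + 72 = 40005$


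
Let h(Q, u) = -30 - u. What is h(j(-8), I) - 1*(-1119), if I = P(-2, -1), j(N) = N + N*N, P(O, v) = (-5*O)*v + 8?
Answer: 1091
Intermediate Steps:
P(O, v) = 8 - 5*O*v (P(O, v) = -5*O*v + 8 = 8 - 5*O*v)
j(N) = N + N**2
I = -2 (I = 8 - 5*(-2)*(-1) = 8 - 10 = -2)
h(j(-8), I) - 1*(-1119) = (-30 - 1*(-2)) - 1*(-1119) = (-30 + 2) + 1119 = -28 + 1119 = 1091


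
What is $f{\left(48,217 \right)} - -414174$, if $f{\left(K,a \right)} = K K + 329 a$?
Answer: $487871$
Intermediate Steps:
$f{\left(K,a \right)} = K^{2} + 329 a$
$f{\left(48,217 \right)} - -414174 = \left(48^{2} + 329 \cdot 217\right) - -414174 = \left(2304 + 71393\right) + 414174 = 73697 + 414174 = 487871$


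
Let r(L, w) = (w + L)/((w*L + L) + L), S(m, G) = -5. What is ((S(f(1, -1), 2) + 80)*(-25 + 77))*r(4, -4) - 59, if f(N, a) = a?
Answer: -59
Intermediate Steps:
r(L, w) = (L + w)/(2*L + L*w) (r(L, w) = (L + w)/((L*w + L) + L) = (L + w)/((L + L*w) + L) = (L + w)/(2*L + L*w))
((S(f(1, -1), 2) + 80)*(-25 + 77))*r(4, -4) - 59 = ((-5 + 80)*(-25 + 77))*((4 - 4)/(4*(2 - 4))) - 59 = (75*52)*((¼)*0/(-2)) - 59 = 3900*((¼)*(-½)*0) - 59 = 3900*0 - 59 = 0 - 59 = -59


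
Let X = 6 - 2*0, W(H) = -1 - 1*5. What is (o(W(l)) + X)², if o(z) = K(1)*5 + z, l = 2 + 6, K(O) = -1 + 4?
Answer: 225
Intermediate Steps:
K(O) = 3
l = 8
W(H) = -6 (W(H) = -1 - 5 = -6)
X = 6 (X = 6 + 0 = 6)
o(z) = 15 + z (o(z) = 3*5 + z = 15 + z)
(o(W(l)) + X)² = ((15 - 6) + 6)² = (9 + 6)² = 15² = 225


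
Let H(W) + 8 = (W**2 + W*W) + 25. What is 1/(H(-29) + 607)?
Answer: 1/2306 ≈ 0.00043365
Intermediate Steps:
H(W) = 17 + 2*W**2 (H(W) = -8 + ((W**2 + W*W) + 25) = -8 + ((W**2 + W**2) + 25) = -8 + (2*W**2 + 25) = -8 + (25 + 2*W**2) = 17 + 2*W**2)
1/(H(-29) + 607) = 1/((17 + 2*(-29)**2) + 607) = 1/((17 + 2*841) + 607) = 1/((17 + 1682) + 607) = 1/(1699 + 607) = 1/2306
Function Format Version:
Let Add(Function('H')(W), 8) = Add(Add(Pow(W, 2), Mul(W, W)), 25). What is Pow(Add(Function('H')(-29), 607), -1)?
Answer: Rational(1, 2306) ≈ 0.00043365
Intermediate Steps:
Function('H')(W) = Add(17, Mul(2, Pow(W, 2))) (Function('H')(W) = Add(-8, Add(Add(Pow(W, 2), Mul(W, W)), 25)) = Add(-8, Add(Add(Pow(W, 2), Pow(W, 2)), 25)) = Add(-8, Add(Mul(2, Pow(W, 2)), 25)) = Add(-8, Add(25, Mul(2, Pow(W, 2)))) = Add(17, Mul(2, Pow(W, 2))))
Pow(Add(Function('H')(-29), 607), -1) = Pow(Add(Add(17, Mul(2, Pow(-29, 2))), 607), -1) = Pow(Add(Add(17, Mul(2, 841)), 607), -1) = Pow(Add(Add(17, 1682), 607), -1) = Pow(Add(1699, 607), -1) = Pow(2306, -1) = Rational(1, 2306)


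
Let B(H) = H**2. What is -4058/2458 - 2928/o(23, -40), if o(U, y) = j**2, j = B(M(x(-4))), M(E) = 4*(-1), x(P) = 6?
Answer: -257371/19664 ≈ -13.088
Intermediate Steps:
M(E) = -4
j = 16 (j = (-4)**2 = 16)
o(U, y) = 256 (o(U, y) = 16**2 = 256)
-4058/2458 - 2928/o(23, -40) = -4058/2458 - 2928/256 = -4058*1/2458 - 2928*1/256 = -2029/1229 - 183/16 = -257371/19664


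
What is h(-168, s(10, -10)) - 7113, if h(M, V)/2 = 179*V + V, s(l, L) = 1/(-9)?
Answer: -7153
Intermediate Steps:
s(l, L) = -⅑
h(M, V) = 360*V (h(M, V) = 2*(179*V + V) = 2*(180*V) = 360*V)
h(-168, s(10, -10)) - 7113 = 360*(-⅑) - 7113 = -40 - 7113 = -7153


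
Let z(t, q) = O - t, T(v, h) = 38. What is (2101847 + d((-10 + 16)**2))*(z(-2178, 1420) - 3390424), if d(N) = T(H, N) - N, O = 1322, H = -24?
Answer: -7118802822476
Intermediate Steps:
z(t, q) = 1322 - t
d(N) = 38 - N
(2101847 + d((-10 + 16)**2))*(z(-2178, 1420) - 3390424) = (2101847 + (38 - (-10 + 16)**2))*((1322 - 1*(-2178)) - 3390424) = (2101847 + (38 - 1*6**2))*((1322 + 2178) - 3390424) = (2101847 + (38 - 1*36))*(3500 - 3390424) = (2101847 + (38 - 36))*(-3386924) = (2101847 + 2)*(-3386924) = 2101849*(-3386924) = -7118802822476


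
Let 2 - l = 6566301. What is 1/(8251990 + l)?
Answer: 1/1685691 ≈ 5.9323e-7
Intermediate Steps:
l = -6566299 (l = 2 - 1*6566301 = 2 - 6566301 = -6566299)
1/(8251990 + l) = 1/(8251990 - 6566299) = 1/1685691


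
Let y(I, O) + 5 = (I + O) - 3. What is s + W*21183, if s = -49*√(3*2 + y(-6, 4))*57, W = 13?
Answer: 275379 - 5586*I ≈ 2.7538e+5 - 5586.0*I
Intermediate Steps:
y(I, O) = -8 + I + O (y(I, O) = -5 + ((I + O) - 3) = -5 + (-3 + I + O) = -8 + I + O)
s = -5586*I (s = -49*√(3*2 + (-8 - 6 + 4))*57 = -49*√(6 - 10)*57 = -98*I*57 = -5586*I ≈ -5586.0*I)
s + W*21183 = -5586*I + 13*21183 = -5586*I + 275379 = 275379 - 5586*I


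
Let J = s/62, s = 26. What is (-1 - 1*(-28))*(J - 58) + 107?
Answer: -44878/31 ≈ -1447.7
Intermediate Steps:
J = 13/31 (J = 26/62 = 26*(1/62) = 13/31 ≈ 0.41935)
(-1 - 1*(-28))*(J - 58) + 107 = (-1 - 1*(-28))*(13/31 - 58) + 107 = (-1 + 28)*(-1785/31) + 107 = 27*(-1785/31) + 107 = -48195/31 + 107 = -44878/31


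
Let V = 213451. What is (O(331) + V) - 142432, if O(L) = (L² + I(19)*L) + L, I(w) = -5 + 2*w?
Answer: 191834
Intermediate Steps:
O(L) = L² + 34*L (O(L) = (L² + (-5 + 2*19)*L) + L = (L² + (-5 + 38)*L) + L = (L² + 33*L) + L = L² + 34*L)
(O(331) + V) - 142432 = (331*(34 + 331) + 213451) - 142432 = (331*365 + 213451) - 142432 = (120815 + 213451) - 142432 = 334266 - 142432 = 191834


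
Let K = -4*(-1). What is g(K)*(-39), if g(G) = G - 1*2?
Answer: -78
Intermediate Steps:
K = 4
g(G) = -2 + G (g(G) = G - 2 = -2 + G)
g(K)*(-39) = (-2 + 4)*(-39) = 2*(-39) = -78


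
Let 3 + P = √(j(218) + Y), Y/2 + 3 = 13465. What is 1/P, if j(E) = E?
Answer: 3/27133 + √27142/27133 ≈ 0.0061824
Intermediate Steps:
Y = 26924 (Y = -6 + 2*13465 = -6 + 26930 = 26924)
P = -3 + √27142 (P = -3 + √(218 + 26924) = -3 + √27142 ≈ 161.75)
1/P = 1/(-3 + √27142)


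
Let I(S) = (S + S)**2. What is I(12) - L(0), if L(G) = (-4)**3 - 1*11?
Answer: 651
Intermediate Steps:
I(S) = 4*S**2 (I(S) = (2*S)**2 = 4*S**2)
L(G) = -75 (L(G) = -64 - 11 = -75)
I(12) - L(0) = 4*12**2 - 1*(-75) = 4*144 + 75 = 576 + 75 = 651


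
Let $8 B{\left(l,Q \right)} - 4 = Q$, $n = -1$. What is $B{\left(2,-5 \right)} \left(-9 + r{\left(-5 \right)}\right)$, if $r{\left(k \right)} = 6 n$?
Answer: $\frac{15}{8} \approx 1.875$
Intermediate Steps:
$B{\left(l,Q \right)} = \frac{1}{2} + \frac{Q}{8}$
$r{\left(k \right)} = -6$ ($r{\left(k \right)} = 6 \left(-1\right) = -6$)
$B{\left(2,-5 \right)} \left(-9 + r{\left(-5 \right)}\right) = \left(\frac{1}{2} + \frac{1}{8} \left(-5\right)\right) \left(-9 - 6\right) = \left(\frac{1}{2} - \frac{5}{8}\right) \left(-15\right) = \left(- \frac{1}{8}\right) \left(-15\right) = \frac{15}{8}$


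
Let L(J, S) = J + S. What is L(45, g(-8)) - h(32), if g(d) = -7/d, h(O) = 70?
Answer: -193/8 ≈ -24.125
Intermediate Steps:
L(45, g(-8)) - h(32) = (45 - 7/(-8)) - 1*70 = (45 - 7*(-1/8)) - 70 = (45 + 7/8) - 70 = 367/8 - 70 = -193/8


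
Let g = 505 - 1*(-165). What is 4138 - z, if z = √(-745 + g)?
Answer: 4138 - 5*I*√3 ≈ 4138.0 - 8.6602*I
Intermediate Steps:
g = 670 (g = 505 + 165 = 670)
z = 5*I*√3 (z = √(-745 + 670) = √(-75) = 5*I*√3 ≈ 8.6602*I)
4138 - z = 4138 - 5*I*√3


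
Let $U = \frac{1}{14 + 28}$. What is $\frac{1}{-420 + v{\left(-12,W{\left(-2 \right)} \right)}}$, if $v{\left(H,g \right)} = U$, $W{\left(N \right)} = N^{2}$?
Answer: $- \frac{42}{17639} \approx -0.0023811$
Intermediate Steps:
$U = \frac{1}{42} \approx 0.02381$
$v{\left(H,g \right)} = \frac{1}{42}$
$\frac{1}{-420 + v{\left(-12,W{\left(-2 \right)} \right)}} = \frac{1}{-420 + \frac{1}{42}} = \frac{1}{- \frac{17639}{42}} = - \frac{42}{17639}$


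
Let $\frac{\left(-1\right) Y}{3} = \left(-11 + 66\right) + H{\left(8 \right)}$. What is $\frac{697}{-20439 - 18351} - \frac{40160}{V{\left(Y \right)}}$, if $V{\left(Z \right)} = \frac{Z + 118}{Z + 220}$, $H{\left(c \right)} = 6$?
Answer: $\frac{11527758299}{504270} \approx 22860.0$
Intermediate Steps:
$Y = -183$ ($Y = - 3 \left(\left(-11 + 66\right) + 6\right) = - 3 \left(55 + 6\right) = \left(-3\right) 61 = -183$)
$V{\left(Z \right)} = \frac{118 + Z}{220 + Z}$
$\frac{697}{-20439 - 18351} - \frac{40160}{V{\left(Y \right)}} = \frac{697}{-20439 - 18351} - \frac{40160}{\frac{1}{220 - 183} \left(118 - 183\right)} = \frac{697}{-20439 - 18351} - \frac{40160}{\frac{1}{37} \left(-65\right)} = \frac{697}{-38790} - \frac{40160}{\frac{1}{37} \left(-65\right)} = 697 \left(- \frac{1}{38790}\right) - \frac{40160}{- \frac{65}{37}} = - \frac{697}{38790} - - \frac{297184}{13} = - \frac{697}{38790} + \frac{297184}{13} = \frac{11527758299}{504270}$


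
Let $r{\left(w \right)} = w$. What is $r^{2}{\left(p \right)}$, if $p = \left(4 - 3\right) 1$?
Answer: $1$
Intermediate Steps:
$p = 1$ ($p = 1 \cdot 1 = 1$)
$r^{2}{\left(p \right)} = 1^{2} = 1$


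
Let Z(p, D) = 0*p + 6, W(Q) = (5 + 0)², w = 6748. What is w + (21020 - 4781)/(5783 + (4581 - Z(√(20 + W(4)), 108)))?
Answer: 69912023/10358 ≈ 6749.6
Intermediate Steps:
W(Q) = 25 (W(Q) = 5² = 25)
Z(p, D) = 6 (Z(p, D) = 0 + 6 = 6)
w + (21020 - 4781)/(5783 + (4581 - Z(√(20 + W(4)), 108))) = 6748 + (21020 - 4781)/(5783 + (4581 - 1*6)) = 6748 + 16239/(5783 + (4581 - 6)) = 6748 + 16239/(5783 + 4575) = 6748 + 16239/10358 = 69912023/10358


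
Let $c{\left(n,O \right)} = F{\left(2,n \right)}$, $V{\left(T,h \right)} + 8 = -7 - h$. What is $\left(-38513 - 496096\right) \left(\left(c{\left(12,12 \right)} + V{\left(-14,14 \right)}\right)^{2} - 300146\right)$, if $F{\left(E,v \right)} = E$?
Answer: $160071022953$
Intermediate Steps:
$V{\left(T,h \right)} = -15 - h$ ($V{\left(T,h \right)} = -8 - \left(7 + h\right) = -15 - h$)
$c{\left(n,O \right)} = 2$
$\left(-38513 - 496096\right) \left(\left(c{\left(12,12 \right)} + V{\left(-14,14 \right)}\right)^{2} - 300146\right) = \left(-38513 - 496096\right) \left(\left(2 - 29\right)^{2} - 300146\right) = - 534609 \left(\left(2 - 29\right)^{2} - 300146\right) = - 534609 \left(\left(-27\right)^{2} - 300146\right) = - 534609 \left(729 - 300146\right) = \left(-534609\right) \left(-299417\right) = 160071022953$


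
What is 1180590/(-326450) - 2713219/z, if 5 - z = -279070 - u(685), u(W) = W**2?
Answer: -35383316791/4885650700 ≈ -7.2423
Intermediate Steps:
z = 748300 (z = 5 - (-279070 - 1*685**2) = 5 - (-279070 - 1*469225) = 5 - (-279070 - 469225) = 5 - 1*(-748295) = 5 + 748295 = 748300)
1180590/(-326450) - 2713219/z = 1180590/(-326450) - 2713219/748300 = 1180590*(-1/326450) - 2713219*1/748300 = -118059/32645 - 2713219/748300 = -35383316791/4885650700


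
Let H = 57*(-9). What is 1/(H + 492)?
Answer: -1/21 ≈ -0.047619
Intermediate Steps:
H = -513
1/(H + 492) = 1/(-513 + 492) = 1/(-21) = -1/21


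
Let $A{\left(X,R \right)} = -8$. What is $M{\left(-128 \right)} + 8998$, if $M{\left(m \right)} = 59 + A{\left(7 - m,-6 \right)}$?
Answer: $9049$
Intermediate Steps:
$M{\left(m \right)} = 51$ ($M{\left(m \right)} = 59 - 8 = 51$)
$M{\left(-128 \right)} + 8998 = 51 + 8998 = 9049$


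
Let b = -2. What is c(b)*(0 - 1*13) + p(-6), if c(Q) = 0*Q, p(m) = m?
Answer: -6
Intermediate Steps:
c(Q) = 0
c(b)*(0 - 1*13) + p(-6) = 0*(0 - 1*13) - 6 = 0*(0 - 13) - 6 = 0*(-13) - 6 = 0 - 6 = -6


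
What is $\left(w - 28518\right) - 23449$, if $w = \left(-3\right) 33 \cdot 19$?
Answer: $-53848$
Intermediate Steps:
$w = -1881$ ($w = \left(-99\right) 19 = -1881$)
$\left(w - 28518\right) - 23449 = \left(-1881 - 28518\right) - 23449 = -30399 - 23449 = -53848$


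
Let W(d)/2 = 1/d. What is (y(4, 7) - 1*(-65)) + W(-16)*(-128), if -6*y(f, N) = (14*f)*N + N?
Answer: 29/2 ≈ 14.500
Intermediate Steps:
y(f, N) = -N/6 - 7*N*f/3 (y(f, N) = -((14*f)*N + N)/6 = -(14*N*f + N)/6 = -(N + 14*N*f)/6 = -N/6 - 7*N*f/3)
W(d) = 2/d
(y(4, 7) - 1*(-65)) + W(-16)*(-128) = (-⅙*7*(1 + 14*4) - 1*(-65)) + (2/(-16))*(-128) = (-⅙*7*(1 + 56) + 65) + (2*(-1/16))*(-128) = (-⅙*7*57 + 65) - ⅛*(-128) = (-133/2 + 65) + 16 = -3/2 + 16 = 29/2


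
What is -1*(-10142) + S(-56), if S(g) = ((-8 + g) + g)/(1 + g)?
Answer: 111586/11 ≈ 10144.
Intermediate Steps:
S(g) = (-8 + 2*g)/(1 + g)
-1*(-10142) + S(-56) = -1*(-10142) + 2*(-4 - 56)/(1 - 56) = 10142 + 2*(-60)/(-55) = 10142 + 2*(-1/55)*(-60) = 10142 + 24/11 = 111586/11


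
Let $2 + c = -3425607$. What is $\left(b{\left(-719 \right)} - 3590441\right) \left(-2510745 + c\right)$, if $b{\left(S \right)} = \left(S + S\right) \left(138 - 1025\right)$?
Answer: $13742273646990$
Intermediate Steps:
$c = -3425609$ ($c = -2 - 3425607 = -3425609$)
$b{\left(S \right)} = - 1774 S$ ($b{\left(S \right)} = 2 S \left(-887\right) = - 1774 S$)
$\left(b{\left(-719 \right)} - 3590441\right) \left(-2510745 + c\right) = \left(\left(-1774\right) \left(-719\right) - 3590441\right) \left(-2510745 - 3425609\right) = \left(1275506 - 3590441\right) \left(-5936354\right) = \left(-2314935\right) \left(-5936354\right) = 13742273646990$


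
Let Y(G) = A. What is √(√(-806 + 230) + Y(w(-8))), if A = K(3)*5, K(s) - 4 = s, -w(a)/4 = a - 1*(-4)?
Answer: √(35 + 24*I) ≈ 6.2225 + 1.9285*I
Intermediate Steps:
w(a) = -16 - 4*a (w(a) = -4*(a - 1*(-4)) = -4*(a + 4) = -4*(4 + a) = -16 - 4*a)
K(s) = 4 + s
A = 35 (A = (4 + 3)*5 = 7*5 = 35)
Y(G) = 35
√(√(-806 + 230) + Y(w(-8))) = √(√(-806 + 230) + 35) = √(√(-576) + 35) = √(24*I + 35) = √(35 + 24*I)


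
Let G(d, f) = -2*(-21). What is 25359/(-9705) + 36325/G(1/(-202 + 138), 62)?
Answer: 117156349/135870 ≈ 862.27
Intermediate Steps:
G(d, f) = 42
25359/(-9705) + 36325/G(1/(-202 + 138), 62) = 25359/(-9705) + 36325/42 = 25359*(-1/9705) + 36325*(1/42) = -8453/3235 + 36325/42 = 117156349/135870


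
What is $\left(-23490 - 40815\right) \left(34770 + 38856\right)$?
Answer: $-4734519930$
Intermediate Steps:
$\left(-23490 - 40815\right) \left(34770 + 38856\right) = \left(-64305\right) 73626 = -4734519930$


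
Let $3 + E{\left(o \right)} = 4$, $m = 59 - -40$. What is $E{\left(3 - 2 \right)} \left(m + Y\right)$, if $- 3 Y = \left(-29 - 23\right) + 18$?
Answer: $\frac{331}{3} \approx 110.33$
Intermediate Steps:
$m = 99$ ($m = 59 + 40 = 99$)
$E{\left(o \right)} = 1$ ($E{\left(o \right)} = -3 + 4 = 1$)
$Y = \frac{34}{3}$ ($Y = - \frac{\left(-29 - 23\right) + 18}{3} = - \frac{-52 + 18}{3} = \left(- \frac{1}{3}\right) \left(-34\right) = \frac{34}{3} \approx 11.333$)
$E{\left(3 - 2 \right)} \left(m + Y\right) = 1 \left(99 + \frac{34}{3}\right) = 1 \cdot \frac{331}{3} = \frac{331}{3}$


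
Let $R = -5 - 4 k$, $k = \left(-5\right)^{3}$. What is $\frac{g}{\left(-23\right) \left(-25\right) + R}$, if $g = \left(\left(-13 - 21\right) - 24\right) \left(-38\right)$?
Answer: $\frac{1102}{535} \approx 2.0598$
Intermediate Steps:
$k = -125$
$R = 495$ ($R = -5 - -500 = -5 + 500 = 495$)
$g = 2204$ ($g = \left(-34 - 24\right) \left(-38\right) = \left(-58\right) \left(-38\right) = 2204$)
$\frac{g}{\left(-23\right) \left(-25\right) + R} = \frac{2204}{\left(-23\right) \left(-25\right) + 495} = \frac{2204}{575 + 495} = \frac{2204}{1070} = 2204 \cdot \frac{1}{1070} = \frac{1102}{535}$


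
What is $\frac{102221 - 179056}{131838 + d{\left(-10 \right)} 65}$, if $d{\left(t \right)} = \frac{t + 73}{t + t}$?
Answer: $- \frac{307340}{526533} \approx -0.5837$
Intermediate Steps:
$d{\left(t \right)} = \frac{73 + t}{2 t}$
$\frac{102221 - 179056}{131838 + d{\left(-10 \right)} 65} = \frac{102221 - 179056}{131838 + \frac{73 - 10}{2 \left(-10\right)} 65} = - \frac{76835}{131838 + \frac{1}{2} \left(- \frac{1}{10}\right) 63 \cdot 65} = - \frac{76835}{131838 - \frac{819}{4}} = - \frac{76835}{\frac{526533}{4}} = \left(-76835\right) \frac{4}{526533} = - \frac{307340}{526533}$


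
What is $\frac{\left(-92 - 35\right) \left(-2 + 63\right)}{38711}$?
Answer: $- \frac{7747}{38711} \approx -0.20012$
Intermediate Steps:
$\frac{\left(-92 - 35\right) \left(-2 + 63\right)}{38711} = \left(-92 - 35\right) 61 \cdot \frac{1}{38711} = \left(-127\right) 61 \cdot \frac{1}{38711} = \left(-7747\right) \frac{1}{38711} = - \frac{7747}{38711}$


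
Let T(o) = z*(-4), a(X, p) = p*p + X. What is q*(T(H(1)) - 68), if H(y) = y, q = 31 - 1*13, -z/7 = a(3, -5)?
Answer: 12888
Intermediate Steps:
a(X, p) = X + p**2 (a(X, p) = p**2 + X = X + p**2)
z = -196 (z = -7*(3 + (-5)**2) = -7*(3 + 25) = -7*28 = -196)
q = 18 (q = 31 - 13 = 18)
T(o) = 784 (T(o) = -196*(-4) = 784)
q*(T(H(1)) - 68) = 18*(784 - 68) = 18*716 = 12888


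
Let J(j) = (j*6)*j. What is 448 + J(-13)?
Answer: 1462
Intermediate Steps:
J(j) = 6*j**2 (J(j) = (6*j)*j = 6*j**2)
448 + J(-13) = 448 + 6*(-13)**2 = 448 + 6*169 = 448 + 1014 = 1462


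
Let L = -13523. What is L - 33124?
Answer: -46647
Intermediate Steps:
L - 33124 = -13523 - 33124 = -46647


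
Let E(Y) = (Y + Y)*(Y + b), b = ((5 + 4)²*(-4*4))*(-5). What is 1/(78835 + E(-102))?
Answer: -1/1222277 ≈ -8.1815e-7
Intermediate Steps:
b = 6480 (b = (9²*(-16))*(-5) = (81*(-16))*(-5) = -1296*(-5) = 6480)
E(Y) = 2*Y*(6480 + Y) (E(Y) = (Y + Y)*(Y + 6480) = (2*Y)*(6480 + Y) = 2*Y*(6480 + Y))
1/(78835 + E(-102)) = 1/(78835 + 2*(-102)*(6480 - 102)) = 1/(78835 + 2*(-102)*6378) = 1/(78835 - 1301112) = 1/(-1222277) = -1/1222277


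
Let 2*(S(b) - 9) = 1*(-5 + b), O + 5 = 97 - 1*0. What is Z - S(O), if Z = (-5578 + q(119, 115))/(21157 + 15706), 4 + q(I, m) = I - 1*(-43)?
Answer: -3881455/73726 ≈ -52.647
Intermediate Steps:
O = 92 (O = -5 + (97 - 1*0) = -5 + (97 + 0) = -5 + 97 = 92)
q(I, m) = 39 + I (q(I, m) = -4 + (I - 1*(-43)) = -4 + (I + 43) = -4 + (43 + I) = 39 + I)
Z = -5420/36863 (Z = (-5578 + (39 + 119))/(21157 + 15706) = (-5578 + 158)/36863 = -5420*1/36863 = -5420/36863 ≈ -0.14703)
S(b) = 13/2 + b/2 (S(b) = 9 + (1*(-5 + b))/2 = 9 + (-5 + b)/2 = 9 + (-5/2 + b/2) = 13/2 + b/2)
Z - S(O) = -5420/36863 - (13/2 + (1/2)*92) = -5420/36863 - (13/2 + 46) = -5420/36863 - 1*105/2 = -5420/36863 - 105/2 = -3881455/73726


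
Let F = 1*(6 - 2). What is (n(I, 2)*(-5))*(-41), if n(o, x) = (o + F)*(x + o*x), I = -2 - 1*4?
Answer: 4100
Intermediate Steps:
F = 4 (F = 1*4 = 4)
I = -6 (I = -2 - 4 = -6)
n(o, x) = (4 + o)*(x + o*x) (n(o, x) = (o + 4)*(x + o*x) = (4 + o)*(x + o*x))
(n(I, 2)*(-5))*(-41) = ((2*(4 + (-6)² + 5*(-6)))*(-5))*(-41) = ((2*(4 + 36 - 30))*(-5))*(-41) = ((2*10)*(-5))*(-41) = (20*(-5))*(-41) = -100*(-41) = 4100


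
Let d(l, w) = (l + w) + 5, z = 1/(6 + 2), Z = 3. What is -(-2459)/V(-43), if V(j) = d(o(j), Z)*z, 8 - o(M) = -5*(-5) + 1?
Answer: -9836/5 ≈ -1967.2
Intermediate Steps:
z = 1/8 ≈ 0.12500
o(M) = -18 (o(M) = 8 - (-5*(-5) + 1) = 8 - (25 + 1) = 8 - 1*26 = 8 - 26 = -18)
d(l, w) = 5 + l + w
V(j) = -5/4 (V(j) = (5 - 18 + 3)*(1/8) = -10*1/8 = -5/4)
-(-2459)/V(-43) = -(-2459)/(-5/4) = -(-2459)*(-4)/5 = -1*9836/5 = -9836/5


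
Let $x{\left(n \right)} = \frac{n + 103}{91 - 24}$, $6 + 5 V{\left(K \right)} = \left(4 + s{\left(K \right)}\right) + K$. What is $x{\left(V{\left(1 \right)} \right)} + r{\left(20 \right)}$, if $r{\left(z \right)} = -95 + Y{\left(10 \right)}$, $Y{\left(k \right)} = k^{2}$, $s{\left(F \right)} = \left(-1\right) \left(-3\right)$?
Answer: $\frac{2192}{335} \approx 6.5433$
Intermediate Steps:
$s{\left(F \right)} = 3$
$V{\left(K \right)} = \frac{1}{5} + \frac{K}{5}$ ($V{\left(K \right)} = - \frac{6}{5} + \frac{\left(4 + 3\right) + K}{5} = - \frac{6}{5} + \frac{7 + K}{5} = - \frac{6}{5} + \left(\frac{7}{5} + \frac{K}{5}\right) = \frac{1}{5} + \frac{K}{5}$)
$x{\left(n \right)} = \frac{103}{67} + \frac{n}{67}$ ($x{\left(n \right)} = \frac{103 + n}{67} = \left(103 + n\right) \frac{1}{67} = \frac{103}{67} + \frac{n}{67}$)
$r{\left(z \right)} = 5$ ($r{\left(z \right)} = -95 + 10^{2} = -95 + 100 = 5$)
$x{\left(V{\left(1 \right)} \right)} + r{\left(20 \right)} = \left(\frac{103}{67} + \frac{\frac{1}{5} + \frac{1}{5} \cdot 1}{67}\right) + 5 = \left(\frac{103}{67} + \frac{\frac{1}{5} + \frac{1}{5}}{67}\right) + 5 = \left(\frac{103}{67} + \frac{1}{67} \cdot \frac{2}{5}\right) + 5 = \left(\frac{103}{67} + \frac{2}{335}\right) + 5 = \frac{517}{335} + 5 = \frac{2192}{335}$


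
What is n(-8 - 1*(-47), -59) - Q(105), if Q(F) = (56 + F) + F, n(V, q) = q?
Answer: -325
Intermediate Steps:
Q(F) = 56 + 2*F
n(-8 - 1*(-47), -59) - Q(105) = -59 - (56 + 2*105) = -59 - (56 + 210) = -59 - 1*266 = -59 - 266 = -325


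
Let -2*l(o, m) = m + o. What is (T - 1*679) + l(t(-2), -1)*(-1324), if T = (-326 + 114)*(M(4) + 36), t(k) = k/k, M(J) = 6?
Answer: -9583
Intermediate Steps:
t(k) = 1
T = -8904 (T = (-326 + 114)*(6 + 36) = -212*42 = -8904)
l(o, m) = -m/2 - o/2 (l(o, m) = -(m + o)/2 = -m/2 - o/2)
(T - 1*679) + l(t(-2), -1)*(-1324) = (-8904 - 1*679) + (-½*(-1) - ½*1)*(-1324) = (-8904 - 679) + (½ - ½)*(-1324) = -9583 + 0*(-1324) = -9583 + 0 = -9583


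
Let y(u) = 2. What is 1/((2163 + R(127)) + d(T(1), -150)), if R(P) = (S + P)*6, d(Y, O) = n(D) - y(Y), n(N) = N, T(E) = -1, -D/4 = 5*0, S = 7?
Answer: 1/2965 ≈ 0.00033727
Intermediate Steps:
D = 0 (D = -20*0 = -4*0 = 0)
d(Y, O) = -2 (d(Y, O) = 0 - 1*2 = 0 - 2 = -2)
R(P) = 42 + 6*P (R(P) = (7 + P)*6 = 42 + 6*P)
1/((2163 + R(127)) + d(T(1), -150)) = 1/((2163 + (42 + 6*127)) - 2) = 1/((2163 + (42 + 762)) - 2) = 1/((2163 + 804) - 2) = 1/(2967 - 2) = 1/2965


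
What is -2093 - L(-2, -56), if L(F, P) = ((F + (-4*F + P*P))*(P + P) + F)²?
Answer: -123837834929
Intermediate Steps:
L(F, P) = (F + 2*P*(P² - 3*F))² (L(F, P) = ((F + (-4*F + P²))*(2*P) + F)² = ((F + (P² - 4*F))*(2*P) + F)² = ((P² - 3*F)*(2*P) + F)² = (2*P*(P² - 3*F) + F)² = (F + 2*P*(P² - 3*F))²)
-2093 - L(-2, -56) = -2093 - (-2 + 2*(-56)³ - 6*(-2)*(-56))² = -2093 - (-2 + 2*(-175616) - 672)² = -2093 - (-2 - 351232 - 672)² = -2093 - 1*(-351906)² = -2093 - 1*123837832836 = -2093 - 123837832836 = -123837834929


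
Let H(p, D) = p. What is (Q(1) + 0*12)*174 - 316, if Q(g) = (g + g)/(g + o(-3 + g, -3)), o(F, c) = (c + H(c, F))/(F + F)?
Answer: -884/5 ≈ -176.80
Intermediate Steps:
o(F, c) = c/F (o(F, c) = (c + c)/(F + F) = (2*c)/((2*F)) = (2*c)*(1/(2*F)) = c/F)
Q(g) = 2*g/(g - 3/(-3 + g)) (Q(g) = (g + g)/(g - 3/(-3 + g)) = (2*g)/(g - 3/(-3 + g)) = 2*g/(g - 3/(-3 + g)))
(Q(1) + 0*12)*174 - 316 = (2*1*(-3 + 1)/(-3 + 1*(-3 + 1)) + 0*12)*174 - 316 = (2*1*(-2)/(-3 + 1*(-2)) + 0)*174 - 316 = (2*1*(-2)/(-3 - 2) + 0)*174 - 316 = (2*1*(-2)/(-5) + 0)*174 - 316 = (2*1*(-⅕)*(-2) + 0)*174 - 316 = (⅘ + 0)*174 - 316 = (⅘)*174 - 316 = 696/5 - 316 = -884/5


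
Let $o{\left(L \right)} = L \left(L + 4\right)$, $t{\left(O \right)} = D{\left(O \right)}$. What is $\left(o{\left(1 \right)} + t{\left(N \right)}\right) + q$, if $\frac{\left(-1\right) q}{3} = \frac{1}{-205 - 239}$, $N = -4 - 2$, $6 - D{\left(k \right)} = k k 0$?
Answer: $\frac{1629}{148} \approx 11.007$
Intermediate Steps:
$D{\left(k \right)} = 6$ ($D{\left(k \right)} = 6 - k k 0 = 6 - k^{2} \cdot 0 = 6 - 0 = 6 + 0 = 6$)
$N = -6$ ($N = -4 - 2 = -6$)
$t{\left(O \right)} = 6$
$o{\left(L \right)} = L \left(4 + L\right)$
$q = \frac{1}{148}$ ($q = - \frac{3}{-205 - 239} = - \frac{3}{-444} = \left(-3\right) \left(- \frac{1}{444}\right) = \frac{1}{148} \approx 0.0067568$)
$\left(o{\left(1 \right)} + t{\left(N \right)}\right) + q = \left(1 \left(4 + 1\right) + 6\right) + \frac{1}{148} = \left(1 \cdot 5 + 6\right) + \frac{1}{148} = \left(5 + 6\right) + \frac{1}{148} = 11 + \frac{1}{148} = \frac{1629}{148}$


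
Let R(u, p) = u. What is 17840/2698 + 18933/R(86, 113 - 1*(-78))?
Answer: 26307737/116014 ≈ 226.76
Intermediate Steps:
17840/2698 + 18933/R(86, 113 - 1*(-78)) = 17840/2698 + 18933/86 = 17840*(1/2698) + 18933*(1/86) = 8920/1349 + 18933/86 = 26307737/116014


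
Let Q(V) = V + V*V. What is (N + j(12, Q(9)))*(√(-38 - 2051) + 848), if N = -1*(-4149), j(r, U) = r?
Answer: 3528528 + 4161*I*√2089 ≈ 3.5285e+6 + 1.9018e+5*I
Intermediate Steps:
Q(V) = V + V²
N = 4149
(N + j(12, Q(9)))*(√(-38 - 2051) + 848) = (4149 + 12)*(√(-38 - 2051) + 848) = 4161*(√(-2089) + 848) = 4161*(I*√2089 + 848) = 4161*(848 + I*√2089) = 3528528 + 4161*I*√2089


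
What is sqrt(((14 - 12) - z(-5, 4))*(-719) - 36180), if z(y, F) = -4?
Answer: I*sqrt(40494) ≈ 201.23*I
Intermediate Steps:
sqrt(((14 - 12) - z(-5, 4))*(-719) - 36180) = sqrt(((14 - 12) - 1*(-4))*(-719) - 36180) = sqrt((2 + 4)*(-719) - 36180) = sqrt(6*(-719) - 36180) = sqrt(-4314 - 36180) = sqrt(-40494) = I*sqrt(40494)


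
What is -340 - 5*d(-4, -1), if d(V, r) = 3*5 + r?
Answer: -410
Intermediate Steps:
d(V, r) = 15 + r
-340 - 5*d(-4, -1) = -340 - 5*(15 - 1) = -340 - 5*14 = -340 - 1*70 = -340 - 70 = -410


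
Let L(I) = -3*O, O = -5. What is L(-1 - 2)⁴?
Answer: 50625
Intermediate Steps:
L(I) = 15 (L(I) = -3*(-5) = 15)
L(-1 - 2)⁴ = 15⁴ = 50625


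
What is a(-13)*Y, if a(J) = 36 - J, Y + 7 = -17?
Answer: -1176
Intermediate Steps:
Y = -24 (Y = -7 - 17 = -24)
a(-13)*Y = (36 - 1*(-13))*(-24) = (36 + 13)*(-24) = 49*(-24) = -1176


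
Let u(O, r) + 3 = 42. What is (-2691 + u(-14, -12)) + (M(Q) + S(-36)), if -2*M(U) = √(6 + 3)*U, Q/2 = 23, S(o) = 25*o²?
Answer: 29679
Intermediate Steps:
u(O, r) = 39 (u(O, r) = -3 + 42 = 39)
Q = 46 (Q = 2*23 = 46)
M(U) = -3*U/2 (M(U) = -√(6 + 3)*U/2 = -√9*U/2 = -3*U/2)
(-2691 + u(-14, -12)) + (M(Q) + S(-36)) = (-2691 + 39) + (-3/2*46 + 25*(-36)²) = -2652 + (-69 + 25*1296) = -2652 + (-69 + 32400) = -2652 + 32331 = 29679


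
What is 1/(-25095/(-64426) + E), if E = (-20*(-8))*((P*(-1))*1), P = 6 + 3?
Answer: -64426/92748345 ≈ -0.00069463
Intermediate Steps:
P = 9
E = -1440 (E = (-20*(-8))*((9*(-1))*1) = 160*(-9*1) = 160*(-9) = -1440)
1/(-25095/(-64426) + E) = 1/(-25095/(-64426) - 1440) = 1/(-25095*(-1/64426) - 1440) = 1/(25095/64426 - 1440) = 1/(-92748345/64426) = -64426/92748345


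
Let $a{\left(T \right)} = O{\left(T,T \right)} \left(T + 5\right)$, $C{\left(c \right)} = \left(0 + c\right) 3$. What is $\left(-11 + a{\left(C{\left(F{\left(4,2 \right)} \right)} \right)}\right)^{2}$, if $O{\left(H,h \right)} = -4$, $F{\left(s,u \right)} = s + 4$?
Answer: $16129$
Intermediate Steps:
$F{\left(s,u \right)} = 4 + s$
$C{\left(c \right)} = 3 c$ ($C{\left(c \right)} = c 3 = 3 c$)
$a{\left(T \right)} = -20 - 4 T$ ($a{\left(T \right)} = - 4 \left(T + 5\right) = - 4 \left(5 + T\right) = -20 - 4 T$)
$\left(-11 + a{\left(C{\left(F{\left(4,2 \right)} \right)} \right)}\right)^{2} = \left(-11 - \left(20 + 4 \cdot 3 \left(4 + 4\right)\right)\right)^{2} = \left(-11 - \left(20 + 4 \cdot 3 \cdot 8\right)\right)^{2} = \left(-11 - 116\right)^{2} = \left(-127\right)^{2} = 16129$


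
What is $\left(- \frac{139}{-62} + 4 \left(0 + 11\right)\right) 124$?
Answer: $5734$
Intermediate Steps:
$\left(- \frac{139}{-62} + 4 \left(0 + 11\right)\right) 124 = \left(\left(-139\right) \left(- \frac{1}{62}\right) + 4 \cdot 11\right) 124 = \left(\frac{139}{62} + 44\right) 124 = \frac{2867}{62} \cdot 124 = 5734$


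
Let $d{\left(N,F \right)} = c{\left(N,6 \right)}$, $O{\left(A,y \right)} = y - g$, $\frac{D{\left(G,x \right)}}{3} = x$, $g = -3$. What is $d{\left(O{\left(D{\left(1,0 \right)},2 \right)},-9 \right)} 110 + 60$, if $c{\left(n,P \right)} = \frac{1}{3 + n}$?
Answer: $\frac{295}{4} \approx 73.75$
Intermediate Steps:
$D{\left(G,x \right)} = 3 x$
$O{\left(A,y \right)} = 3 + y$ ($O{\left(A,y \right)} = y - -3 = y + 3 = 3 + y$)
$d{\left(N,F \right)} = \frac{1}{3 + N}$
$d{\left(O{\left(D{\left(1,0 \right)},2 \right)},-9 \right)} 110 + 60 = \frac{1}{3 + \left(3 + 2\right)} 110 + 60 = \frac{1}{3 + 5} \cdot 110 + 60 = \frac{1}{8} \cdot 110 + 60 = \frac{55}{4} + 60 = \frac{295}{4}$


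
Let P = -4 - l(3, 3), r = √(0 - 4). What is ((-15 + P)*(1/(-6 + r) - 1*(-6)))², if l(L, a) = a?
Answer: 414062/25 - 14157*I/50 ≈ 16562.0 - 283.14*I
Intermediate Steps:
r = 2*I (r = √(-4) = 2*I ≈ 2.0*I)
P = -7 (P = -4 - 1*3 = -4 - 3 = -7)
((-15 + P)*(1/(-6 + r) - 1*(-6)))² = ((-15 - 7)*(1/(-6 + 2*I) - 1*(-6)))² = (-22*((-6 - 2*I)/40 + 6))² = (-22*(6 + (-6 - 2*I)/40))² = (-132 - 11*(-6 - 2*I)/20)²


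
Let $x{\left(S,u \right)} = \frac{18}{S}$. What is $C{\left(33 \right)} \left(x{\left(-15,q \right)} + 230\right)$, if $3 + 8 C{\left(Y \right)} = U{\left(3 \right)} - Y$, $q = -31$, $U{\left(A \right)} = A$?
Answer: $- \frac{4719}{5} \approx -943.8$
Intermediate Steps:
$C{\left(Y \right)} = - \frac{Y}{8}$ ($C{\left(Y \right)} = - \frac{3}{8} + \frac{3 - Y}{8} = - \frac{3}{8} - \left(- \frac{3}{8} + \frac{Y}{8}\right) = - \frac{Y}{8}$)
$C{\left(33 \right)} \left(x{\left(-15,q \right)} + 230\right) = \left(- \frac{1}{8}\right) 33 \left(\frac{18}{-15} + 230\right) = - \frac{33 \left(18 \left(- \frac{1}{15}\right) + 230\right)}{8} = - \frac{33 \left(- \frac{6}{5} + 230\right)}{8} = \left(- \frac{33}{8}\right) \frac{1144}{5} = - \frac{4719}{5}$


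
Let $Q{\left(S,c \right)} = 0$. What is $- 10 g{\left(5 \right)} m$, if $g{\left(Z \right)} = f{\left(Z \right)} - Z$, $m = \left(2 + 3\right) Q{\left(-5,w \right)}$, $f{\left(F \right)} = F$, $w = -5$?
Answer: $0$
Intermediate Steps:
$m = 0$ ($m = \left(2 + 3\right) 0 = 5 \cdot 0 = 0$)
$g{\left(Z \right)} = 0$ ($g{\left(Z \right)} = Z - Z = 0$)
$- 10 g{\left(5 \right)} m = \left(-10\right) 0 \cdot 0 = 0 \cdot 0 = 0$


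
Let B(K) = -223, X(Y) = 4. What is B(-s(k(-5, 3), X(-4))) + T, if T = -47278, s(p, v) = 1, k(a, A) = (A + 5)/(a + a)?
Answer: -47501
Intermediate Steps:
k(a, A) = (5 + A)/(2*a) (k(a, A) = (5 + A)/((2*a)) = (5 + A)*(1/(2*a)) = (5 + A)/(2*a))
B(-s(k(-5, 3), X(-4))) + T = -223 - 47278 = -47501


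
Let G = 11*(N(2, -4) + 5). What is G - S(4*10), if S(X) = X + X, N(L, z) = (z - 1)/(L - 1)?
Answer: -80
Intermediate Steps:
N(L, z) = (-1 + z)/(-1 + L)
S(X) = 2*X
G = 0 (G = 11*((-1 - 4)/(-1 + 2) + 5) = 11*(-5/1 + 5) = 11*(1*(-5) + 5) = 11*(-5 + 5) = 11*0 = 0)
G - S(4*10) = 0 - 2*4*10 = 0 - 2*40 = 0 - 1*80 = 0 - 80 = -80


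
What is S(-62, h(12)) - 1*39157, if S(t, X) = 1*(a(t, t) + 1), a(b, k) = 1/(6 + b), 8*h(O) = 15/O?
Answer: -2192737/56 ≈ -39156.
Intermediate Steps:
h(O) = 15/(8*O) (h(O) = (15/O)/8 = 15/(8*O))
S(t, X) = 1 + 1/(6 + t) (S(t, X) = 1*(1/(6 + t) + 1) = 1*(1 + 1/(6 + t)) = 1 + 1/(6 + t))
S(-62, h(12)) - 1*39157 = (7 - 62)/(6 - 62) - 1*39157 = -55/(-56) - 39157 = -1/56*(-55) - 39157 = 55/56 - 39157 = -2192737/56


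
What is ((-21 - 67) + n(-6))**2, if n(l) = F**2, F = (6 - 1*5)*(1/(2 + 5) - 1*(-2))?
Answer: 16703569/2401 ≈ 6956.9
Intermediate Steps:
F = 15/7 (F = (6 - 5)*(1/7 + 2) = 1*(1/7 + 2) = 1*(15/7) = 15/7 ≈ 2.1429)
n(l) = 225/49 (n(l) = (15/7)**2 = 225/49)
((-21 - 67) + n(-6))**2 = ((-21 - 67) + 225/49)**2 = (-88 + 225/49)**2 = (-4087/49)**2 = 16703569/2401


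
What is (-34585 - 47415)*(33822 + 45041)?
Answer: -6466766000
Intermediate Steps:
(-34585 - 47415)*(33822 + 45041) = -82000*78863 = -6466766000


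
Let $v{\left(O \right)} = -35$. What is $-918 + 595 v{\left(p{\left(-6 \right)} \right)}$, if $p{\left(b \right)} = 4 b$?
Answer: $-21743$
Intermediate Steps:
$-918 + 595 v{\left(p{\left(-6 \right)} \right)} = -918 + 595 \left(-35\right) = -918 - 20825 = -21743$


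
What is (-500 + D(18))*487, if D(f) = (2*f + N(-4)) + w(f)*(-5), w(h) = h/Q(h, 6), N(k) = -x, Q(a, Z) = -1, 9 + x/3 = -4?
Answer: -163145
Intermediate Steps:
x = -39 (x = -27 + 3*(-4) = -27 - 12 = -39)
N(k) = 39 (N(k) = -1*(-39) = 39)
w(h) = -h (w(h) = h/(-1) = h*(-1) = -h)
D(f) = 39 + 7*f (D(f) = (2*f + 39) - f*(-5) = (39 + 2*f) + 5*f = 39 + 7*f)
(-500 + D(18))*487 = (-500 + (39 + 7*18))*487 = (-500 + (39 + 126))*487 = (-500 + 165)*487 = -335*487 = -163145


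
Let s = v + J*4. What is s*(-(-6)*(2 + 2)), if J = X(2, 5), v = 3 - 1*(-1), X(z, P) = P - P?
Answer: 96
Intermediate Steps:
X(z, P) = 0
v = 4 (v = 3 + 1 = 4)
J = 0
s = 4 (s = 4 + 0*4 = 4 + 0 = 4)
s*(-(-6)*(2 + 2)) = 4*(-(-6)*(2 + 2)) = 4*(-(-6)*4) = 4*(-3*(-8)) = 4*24 = 96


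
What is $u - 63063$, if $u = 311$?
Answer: $-62752$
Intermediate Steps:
$u - 63063 = 311 - 63063 = -62752$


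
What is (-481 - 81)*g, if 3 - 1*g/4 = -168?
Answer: -384408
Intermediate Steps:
g = 684 (g = 12 - 4*(-168) = 12 + 672 = 684)
(-481 - 81)*g = (-481 - 81)*684 = -562*684 = -384408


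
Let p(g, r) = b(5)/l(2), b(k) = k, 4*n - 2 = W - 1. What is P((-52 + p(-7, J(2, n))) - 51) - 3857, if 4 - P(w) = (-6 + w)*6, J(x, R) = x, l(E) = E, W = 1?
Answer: -3214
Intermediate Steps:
n = ½ (n = ½ + (1 - 1)/4 = ½ + (¼)*0 = ½ + 0 = ½ ≈ 0.50000)
p(g, r) = 5/2
P(w) = 40 - 6*w (P(w) = 4 - (-6 + w)*6 = 4 - (-36 + 6*w) = 4 + (36 - 6*w) = 40 - 6*w)
P((-52 + p(-7, J(2, n))) - 51) - 3857 = (40 - 6*((-52 + 5/2) - 51)) - 3857 = (40 - 6*(-99/2 - 51)) - 3857 = (40 - 6*(-201/2)) - 3857 = (40 + 603) - 3857 = 643 - 3857 = -3214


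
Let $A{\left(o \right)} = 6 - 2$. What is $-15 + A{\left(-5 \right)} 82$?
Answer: $313$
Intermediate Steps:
$A{\left(o \right)} = 4$
$-15 + A{\left(-5 \right)} 82 = -15 + 4 \cdot 82 = -15 + 328 = 313$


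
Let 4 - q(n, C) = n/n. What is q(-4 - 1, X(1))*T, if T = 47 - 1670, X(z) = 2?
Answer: -4869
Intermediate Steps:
T = -1623
q(n, C) = 3 (q(n, C) = 4 - n/n = 4 - 1*1 = 4 - 1 = 3)
q(-4 - 1, X(1))*T = 3*(-1623) = -4869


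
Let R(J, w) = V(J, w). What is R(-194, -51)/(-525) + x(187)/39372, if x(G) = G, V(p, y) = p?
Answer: 151693/405300 ≈ 0.37427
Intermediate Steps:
R(J, w) = J
R(-194, -51)/(-525) + x(187)/39372 = -194/(-525) + 187/39372 = -194*(-1/525) + 187*(1/39372) = 194/525 + 11/2316 = 151693/405300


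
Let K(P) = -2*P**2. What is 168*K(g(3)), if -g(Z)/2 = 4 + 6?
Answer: -134400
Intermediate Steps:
g(Z) = -20 (g(Z) = -2*(4 + 6) = -2*10 = -20)
168*K(g(3)) = 168*(-2*(-20)**2) = 168*(-2*400) = 168*(-800) = -134400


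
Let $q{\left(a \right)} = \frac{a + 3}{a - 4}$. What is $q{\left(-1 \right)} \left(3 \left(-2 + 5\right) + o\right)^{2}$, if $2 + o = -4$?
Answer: $- \frac{18}{5} \approx -3.6$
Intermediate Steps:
$q{\left(a \right)} = \frac{3 + a}{-4 + a}$
$o = -6$ ($o = -2 - 4 = -6$)
$q{\left(-1 \right)} \left(3 \left(-2 + 5\right) + o\right)^{2} = \frac{3 - 1}{-4 - 1} \left(3 \left(-2 + 5\right) - 6\right)^{2} = \frac{1}{-5} \cdot 2 \left(3 \cdot 3 - 6\right)^{2} = \left(- \frac{1}{5}\right) 2 \left(9 - 6\right)^{2} = - \frac{2 \cdot 3^{2}}{5} = \left(- \frac{2}{5}\right) 9 = - \frac{18}{5}$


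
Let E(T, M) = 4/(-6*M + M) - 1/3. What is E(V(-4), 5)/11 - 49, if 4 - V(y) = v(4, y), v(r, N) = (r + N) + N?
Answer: -40462/825 ≈ -49.045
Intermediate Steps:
v(r, N) = r + 2*N (v(r, N) = (N + r) + N = r + 2*N)
V(y) = -2*y (V(y) = 4 - (4 + 2*y) = 4 + (-4 - 2*y) = -2*y)
E(T, M) = -⅓ - 4/(5*M) (E(T, M) = 4/((-5*M)) - 1*⅓ = 4*(-1/(5*M)) - ⅓ = -4/(5*M) - ⅓ = -⅓ - 4/(5*M))
E(V(-4), 5)/11 - 49 = ((1/15)*(-12 - 5*5)/5)/11 - 49 = ((1/15)*(⅕)*(-12 - 25))/11 - 49 = ((1/15)*(⅕)*(-37))/11 - 49 = (1/11)*(-37/75) - 49 = -37/825 - 49 = -40462/825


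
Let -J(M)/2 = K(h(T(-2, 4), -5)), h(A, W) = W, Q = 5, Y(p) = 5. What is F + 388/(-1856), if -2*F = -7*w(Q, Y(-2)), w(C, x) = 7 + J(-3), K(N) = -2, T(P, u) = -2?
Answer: 17767/464 ≈ 38.291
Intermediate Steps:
J(M) = 4 (J(M) = -2*(-2) = 4)
w(C, x) = 11 (w(C, x) = 7 + 4 = 11)
F = 77/2 (F = -(-7)*11/2 = -½*(-77) = 77/2 ≈ 38.500)
F + 388/(-1856) = 77/2 + 388/(-1856) = 77/2 + 388*(-1/1856) = 77/2 - 97/464 = 17767/464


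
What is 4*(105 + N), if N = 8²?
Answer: 676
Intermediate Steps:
N = 64
4*(105 + N) = 4*(105 + 64) = 4*169 = 676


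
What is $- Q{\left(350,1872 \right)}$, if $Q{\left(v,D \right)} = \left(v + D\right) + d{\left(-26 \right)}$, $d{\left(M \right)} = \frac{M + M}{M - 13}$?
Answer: $- \frac{6670}{3} \approx -2223.3$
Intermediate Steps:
$d{\left(M \right)} = \frac{2 M}{-13 + M}$
$Q{\left(v,D \right)} = \frac{4}{3} + D + v$ ($Q{\left(v,D \right)} = \left(v + D\right) + 2 \left(-26\right) \frac{1}{-13 - 26} = \left(D + v\right) + 2 \left(-26\right) \frac{1}{-39} = \left(D + v\right) + 2 \left(-26\right) \left(- \frac{1}{39}\right) = \left(D + v\right) + \frac{4}{3} = \frac{4}{3} + D + v$)
$- Q{\left(350,1872 \right)} = - (\frac{4}{3} + 1872 + 350) = \left(-1\right) \frac{6670}{3} = - \frac{6670}{3}$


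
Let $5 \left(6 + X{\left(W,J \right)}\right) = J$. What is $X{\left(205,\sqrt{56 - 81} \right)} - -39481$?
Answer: $39475 + i \approx 39475.0 + 1.0 i$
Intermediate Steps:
$X{\left(W,J \right)} = -6 + \frac{J}{5}$
$X{\left(205,\sqrt{56 - 81} \right)} - -39481 = \left(-6 + \frac{\sqrt{56 - 81}}{5}\right) - -39481 = \left(-6 + \frac{\sqrt{-25}}{5}\right) + 39481 = \left(-6 + \frac{5 i}{5}\right) + 39481 = \left(-6 + i\right) + 39481 = 39475 + i$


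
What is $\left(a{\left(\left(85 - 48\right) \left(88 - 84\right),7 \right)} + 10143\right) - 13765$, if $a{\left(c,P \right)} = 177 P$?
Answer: $-2383$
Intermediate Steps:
$\left(a{\left(\left(85 - 48\right) \left(88 - 84\right),7 \right)} + 10143\right) - 13765 = \left(177 \cdot 7 + 10143\right) - 13765 = \left(1239 + 10143\right) - 13765 = 11382 - 13765 = -2383$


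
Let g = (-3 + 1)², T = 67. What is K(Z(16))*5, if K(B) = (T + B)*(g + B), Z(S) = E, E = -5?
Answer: -310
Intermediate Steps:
g = 4 (g = (-2)² = 4)
Z(S) = -5
K(B) = (4 + B)*(67 + B) (K(B) = (67 + B)*(4 + B) = (4 + B)*(67 + B))
K(Z(16))*5 = (268 + (-5)² + 71*(-5))*5 = (268 + 25 - 355)*5 = -62*5 = -310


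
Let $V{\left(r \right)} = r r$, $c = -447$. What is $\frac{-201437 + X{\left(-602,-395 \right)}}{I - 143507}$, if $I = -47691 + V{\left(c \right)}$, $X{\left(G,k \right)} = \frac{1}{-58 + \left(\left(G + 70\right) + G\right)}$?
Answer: $- \frac{240112905}{10264312} \approx -23.393$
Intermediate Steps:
$X{\left(G,k \right)} = \frac{1}{12 + 2 G}$ ($X{\left(G,k \right)} = \frac{1}{-58 + \left(\left(70 + G\right) + G\right)} = \frac{1}{-58 + \left(70 + 2 G\right)} = \frac{1}{12 + 2 G}$)
$V{\left(r \right)} = r^{2}$
$I = 152118$ ($I = -47691 + \left(-447\right)^{2} = -47691 + 199809 = 152118$)
$\frac{-201437 + X{\left(-602,-395 \right)}}{I - 143507} = \frac{-201437 + \frac{1}{2 \left(6 - 602\right)}}{152118 - 143507} = \frac{-201437 + \frac{1}{2 \left(-596\right)}}{8611} = \left(-201437 + \frac{1}{2} \left(- \frac{1}{596}\right)\right) \frac{1}{8611} = \left(-201437 - \frac{1}{1192}\right) \frac{1}{8611} = \left(- \frac{240112905}{1192}\right) \frac{1}{8611} = - \frac{240112905}{10264312}$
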